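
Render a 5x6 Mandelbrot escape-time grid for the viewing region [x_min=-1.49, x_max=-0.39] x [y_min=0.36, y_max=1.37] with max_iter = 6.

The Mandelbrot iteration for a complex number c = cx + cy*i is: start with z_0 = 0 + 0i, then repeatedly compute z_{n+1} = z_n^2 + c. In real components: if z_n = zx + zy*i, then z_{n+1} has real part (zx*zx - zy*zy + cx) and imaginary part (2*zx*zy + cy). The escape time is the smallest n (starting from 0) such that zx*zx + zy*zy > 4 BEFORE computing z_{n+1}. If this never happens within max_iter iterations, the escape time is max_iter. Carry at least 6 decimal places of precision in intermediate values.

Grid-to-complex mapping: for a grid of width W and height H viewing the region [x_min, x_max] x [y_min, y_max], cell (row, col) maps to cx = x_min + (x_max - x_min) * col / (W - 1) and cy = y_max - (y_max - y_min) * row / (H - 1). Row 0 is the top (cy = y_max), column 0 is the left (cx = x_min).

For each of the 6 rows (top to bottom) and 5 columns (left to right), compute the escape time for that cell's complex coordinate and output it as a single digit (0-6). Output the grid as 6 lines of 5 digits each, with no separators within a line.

(row=0, col=0): c = -1.4900 + 1.3700i → escape time 1
(row=0, col=1): c = -1.2150 + 1.3700i → escape time 2
(row=0, col=2): c = -0.9400 + 1.3700i → escape time 2
(row=0, col=3): c = -0.6650 + 1.3700i → escape time 2
(row=0, col=4): c = -0.3900 + 1.3700i → escape time 2
(row=1, col=0): c = -1.4900 + 1.1680i → escape time 2
(row=1, col=1): c = -1.2150 + 1.1680i → escape time 2
(row=1, col=2): c = -0.9400 + 1.1680i → escape time 3
(row=1, col=3): c = -0.6650 + 1.1680i → escape time 3
(row=1, col=4): c = -0.3900 + 1.1680i → escape time 3
(row=2, col=0): c = -1.4900 + 0.9660i → escape time 3
(row=2, col=1): c = -1.2150 + 0.9660i → escape time 3
(row=2, col=2): c = -0.9400 + 0.9660i → escape time 3
(row=2, col=3): c = -0.6650 + 0.9660i → escape time 4
(row=2, col=4): c = -0.3900 + 0.9660i → escape time 5
(row=3, col=0): c = -1.4900 + 0.7640i → escape time 3
(row=3, col=1): c = -1.2150 + 0.7640i → escape time 3
(row=3, col=2): c = -0.9400 + 0.7640i → escape time 4
(row=3, col=3): c = -0.6650 + 0.7640i → escape time 4
(row=3, col=4): c = -0.3900 + 0.7640i → escape time 6
(row=4, col=0): c = -1.4900 + 0.5620i → escape time 3
(row=4, col=1): c = -1.2150 + 0.5620i → escape time 4
(row=4, col=2): c = -0.9400 + 0.5620i → escape time 5
(row=4, col=3): c = -0.6650 + 0.5620i → escape time 6
(row=4, col=4): c = -0.3900 + 0.5620i → escape time 6
(row=5, col=0): c = -1.4900 + 0.3600i → escape time 4
(row=5, col=1): c = -1.2150 + 0.3600i → escape time 6
(row=5, col=2): c = -0.9400 + 0.3600i → escape time 6
(row=5, col=3): c = -0.6650 + 0.3600i → escape time 6
(row=5, col=4): c = -0.3900 + 0.3600i → escape time 6

Answer: 12222
22333
33345
33446
34566
46666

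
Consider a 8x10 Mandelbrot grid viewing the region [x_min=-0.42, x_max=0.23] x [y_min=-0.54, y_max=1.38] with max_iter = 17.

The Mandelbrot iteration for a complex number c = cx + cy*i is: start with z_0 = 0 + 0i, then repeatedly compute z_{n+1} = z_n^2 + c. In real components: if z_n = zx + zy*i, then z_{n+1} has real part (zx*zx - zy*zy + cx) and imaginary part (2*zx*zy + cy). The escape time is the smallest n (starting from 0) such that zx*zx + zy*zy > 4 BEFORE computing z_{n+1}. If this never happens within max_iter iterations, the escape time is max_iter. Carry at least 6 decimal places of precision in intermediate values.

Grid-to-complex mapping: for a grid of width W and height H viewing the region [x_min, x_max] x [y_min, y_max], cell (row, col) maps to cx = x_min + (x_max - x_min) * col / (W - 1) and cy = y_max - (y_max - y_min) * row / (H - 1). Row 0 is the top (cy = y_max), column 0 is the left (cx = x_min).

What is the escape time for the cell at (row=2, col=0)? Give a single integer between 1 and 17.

z_0 = 0 + 0i, c = -0.4200 + 0.9533i
Iter 1: z = -0.4200 + 0.9533i, |z|^2 = 1.0852
Iter 2: z = -1.1524 + 0.1525i, |z|^2 = 1.3514
Iter 3: z = 0.8849 + 0.6018i, |z|^2 = 1.1451
Iter 4: z = 0.0009 + 2.0183i, |z|^2 = 4.0735
Escaped at iteration 4

Answer: 4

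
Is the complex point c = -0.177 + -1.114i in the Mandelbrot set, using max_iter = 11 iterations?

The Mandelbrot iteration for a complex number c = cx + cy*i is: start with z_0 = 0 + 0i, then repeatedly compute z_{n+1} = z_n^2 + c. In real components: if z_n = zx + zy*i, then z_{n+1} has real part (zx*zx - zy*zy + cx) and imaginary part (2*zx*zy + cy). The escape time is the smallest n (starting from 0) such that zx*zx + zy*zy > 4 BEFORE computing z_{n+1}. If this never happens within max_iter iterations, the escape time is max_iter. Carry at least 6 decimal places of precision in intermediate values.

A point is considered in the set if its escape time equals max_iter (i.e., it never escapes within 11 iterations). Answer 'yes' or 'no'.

Answer: no

Derivation:
z_0 = 0 + 0i, c = -0.1770 + -1.1140i
Iter 1: z = -0.1770 + -1.1140i, |z|^2 = 1.2723
Iter 2: z = -1.3867 + -0.7196i, |z|^2 = 2.4407
Iter 3: z = 1.2280 + 0.8818i, |z|^2 = 2.2855
Iter 4: z = 0.5533 + 1.0517i, |z|^2 = 1.4121
Iter 5: z = -0.9769 + 0.0497i, |z|^2 = 0.9567
Iter 6: z = 0.7748 + -1.2112i, |z|^2 = 2.0672
Iter 7: z = -1.0436 + -2.9908i, |z|^2 = 10.0340
Escaped at iteration 7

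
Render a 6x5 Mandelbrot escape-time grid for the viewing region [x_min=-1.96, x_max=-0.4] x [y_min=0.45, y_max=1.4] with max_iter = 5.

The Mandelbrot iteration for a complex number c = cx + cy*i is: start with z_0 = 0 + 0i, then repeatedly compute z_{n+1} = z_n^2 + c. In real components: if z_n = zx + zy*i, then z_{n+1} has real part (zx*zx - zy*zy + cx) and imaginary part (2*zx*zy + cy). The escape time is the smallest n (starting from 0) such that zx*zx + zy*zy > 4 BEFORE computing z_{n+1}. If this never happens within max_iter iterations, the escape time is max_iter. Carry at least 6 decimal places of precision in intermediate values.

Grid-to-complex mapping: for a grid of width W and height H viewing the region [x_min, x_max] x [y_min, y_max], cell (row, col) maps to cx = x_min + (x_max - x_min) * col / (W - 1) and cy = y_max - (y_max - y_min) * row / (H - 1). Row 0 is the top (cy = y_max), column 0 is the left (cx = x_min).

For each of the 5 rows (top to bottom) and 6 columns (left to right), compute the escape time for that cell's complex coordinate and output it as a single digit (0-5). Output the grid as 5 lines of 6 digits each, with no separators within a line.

(row=0, col=0): c = -1.9600 + 1.4000i → escape time 1
(row=0, col=1): c = -1.6480 + 1.4000i → escape time 1
(row=0, col=2): c = -1.3360 + 1.4000i → escape time 2
(row=0, col=3): c = -1.0240 + 1.4000i → escape time 2
(row=0, col=4): c = -0.7120 + 1.4000i → escape time 2
(row=0, col=5): c = -0.4000 + 1.4000i → escape time 2
(row=1, col=0): c = -1.9600 + 1.1625i → escape time 1
(row=1, col=1): c = -1.6480 + 1.1625i → escape time 1
(row=1, col=2): c = -1.3360 + 1.1625i → escape time 2
(row=1, col=3): c = -1.0240 + 1.1625i → escape time 3
(row=1, col=4): c = -0.7120 + 1.1625i → escape time 3
(row=1, col=5): c = -0.4000 + 1.1625i → escape time 3
(row=2, col=0): c = -1.9600 + 0.9250i → escape time 1
(row=2, col=1): c = -1.6480 + 0.9250i → escape time 2
(row=2, col=2): c = -1.3360 + 0.9250i → escape time 3
(row=2, col=3): c = -1.0240 + 0.9250i → escape time 3
(row=2, col=4): c = -0.7120 + 0.9250i → escape time 4
(row=2, col=5): c = -0.4000 + 0.9250i → escape time 5
(row=3, col=0): c = -1.9600 + 0.6875i → escape time 1
(row=3, col=1): c = -1.6480 + 0.6875i → escape time 3
(row=3, col=2): c = -1.3360 + 0.6875i → escape time 3
(row=3, col=3): c = -1.0240 + 0.6875i → escape time 4
(row=3, col=4): c = -0.7120 + 0.6875i → escape time 5
(row=3, col=5): c = -0.4000 + 0.6875i → escape time 5
(row=4, col=0): c = -1.9600 + 0.4500i → escape time 1
(row=4, col=1): c = -1.6480 + 0.4500i → escape time 3
(row=4, col=2): c = -1.3360 + 0.4500i → escape time 4
(row=4, col=3): c = -1.0240 + 0.4500i → escape time 5
(row=4, col=4): c = -0.7120 + 0.4500i → escape time 5
(row=4, col=5): c = -0.4000 + 0.4500i → escape time 5

Answer: 112222
112333
123345
133455
134555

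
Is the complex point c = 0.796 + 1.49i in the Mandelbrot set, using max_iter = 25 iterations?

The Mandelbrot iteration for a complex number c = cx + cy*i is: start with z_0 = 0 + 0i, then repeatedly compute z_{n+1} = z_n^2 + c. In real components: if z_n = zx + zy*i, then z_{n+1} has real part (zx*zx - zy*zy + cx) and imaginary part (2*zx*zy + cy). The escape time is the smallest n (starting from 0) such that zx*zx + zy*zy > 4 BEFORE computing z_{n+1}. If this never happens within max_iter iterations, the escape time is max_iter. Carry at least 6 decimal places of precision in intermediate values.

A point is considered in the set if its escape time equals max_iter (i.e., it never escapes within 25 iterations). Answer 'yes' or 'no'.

Answer: no

Derivation:
z_0 = 0 + 0i, c = 0.7960 + 1.4900i
Iter 1: z = 0.7960 + 1.4900i, |z|^2 = 2.8537
Iter 2: z = -0.7905 + 3.8621i, |z|^2 = 15.5405
Escaped at iteration 2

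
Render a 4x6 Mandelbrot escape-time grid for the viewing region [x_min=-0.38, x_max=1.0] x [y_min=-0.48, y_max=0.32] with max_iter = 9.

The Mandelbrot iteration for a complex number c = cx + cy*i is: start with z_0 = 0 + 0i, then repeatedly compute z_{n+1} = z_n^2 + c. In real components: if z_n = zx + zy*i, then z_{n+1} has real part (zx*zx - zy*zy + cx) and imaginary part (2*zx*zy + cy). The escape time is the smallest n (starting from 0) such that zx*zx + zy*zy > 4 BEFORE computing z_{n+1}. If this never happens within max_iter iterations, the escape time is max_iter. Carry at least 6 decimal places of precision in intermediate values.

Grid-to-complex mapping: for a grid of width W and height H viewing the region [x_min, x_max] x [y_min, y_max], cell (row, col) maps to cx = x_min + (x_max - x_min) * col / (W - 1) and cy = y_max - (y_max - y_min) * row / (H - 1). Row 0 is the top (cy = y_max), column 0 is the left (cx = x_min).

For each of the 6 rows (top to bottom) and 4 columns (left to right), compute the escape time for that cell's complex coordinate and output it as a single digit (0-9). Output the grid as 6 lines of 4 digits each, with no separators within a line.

Answer: 9942
9942
9943
9942
9942
9942

Derivation:
(row=0, col=0): c = -0.3800 + 0.3200i → escape time 9
(row=0, col=1): c = 0.0800 + 0.3200i → escape time 9
(row=0, col=2): c = 0.5400 + 0.3200i → escape time 4
(row=0, col=3): c = 1.0000 + 0.3200i → escape time 2
(row=1, col=0): c = -0.3800 + 0.1600i → escape time 9
(row=1, col=1): c = 0.0800 + 0.1600i → escape time 9
(row=1, col=2): c = 0.5400 + 0.1600i → escape time 4
(row=1, col=3): c = 1.0000 + 0.1600i → escape time 2
(row=2, col=0): c = -0.3800 + 0.0000i → escape time 9
(row=2, col=1): c = 0.0800 + 0.0000i → escape time 9
(row=2, col=2): c = 0.5400 + 0.0000i → escape time 4
(row=2, col=3): c = 1.0000 + 0.0000i → escape time 3
(row=3, col=0): c = -0.3800 + -0.1600i → escape time 9
(row=3, col=1): c = 0.0800 + -0.1600i → escape time 9
(row=3, col=2): c = 0.5400 + -0.1600i → escape time 4
(row=3, col=3): c = 1.0000 + -0.1600i → escape time 2
(row=4, col=0): c = -0.3800 + -0.3200i → escape time 9
(row=4, col=1): c = 0.0800 + -0.3200i → escape time 9
(row=4, col=2): c = 0.5400 + -0.3200i → escape time 4
(row=4, col=3): c = 1.0000 + -0.3200i → escape time 2
(row=5, col=0): c = -0.3800 + -0.4800i → escape time 9
(row=5, col=1): c = 0.0800 + -0.4800i → escape time 9
(row=5, col=2): c = 0.5400 + -0.4800i → escape time 4
(row=5, col=3): c = 1.0000 + -0.4800i → escape time 2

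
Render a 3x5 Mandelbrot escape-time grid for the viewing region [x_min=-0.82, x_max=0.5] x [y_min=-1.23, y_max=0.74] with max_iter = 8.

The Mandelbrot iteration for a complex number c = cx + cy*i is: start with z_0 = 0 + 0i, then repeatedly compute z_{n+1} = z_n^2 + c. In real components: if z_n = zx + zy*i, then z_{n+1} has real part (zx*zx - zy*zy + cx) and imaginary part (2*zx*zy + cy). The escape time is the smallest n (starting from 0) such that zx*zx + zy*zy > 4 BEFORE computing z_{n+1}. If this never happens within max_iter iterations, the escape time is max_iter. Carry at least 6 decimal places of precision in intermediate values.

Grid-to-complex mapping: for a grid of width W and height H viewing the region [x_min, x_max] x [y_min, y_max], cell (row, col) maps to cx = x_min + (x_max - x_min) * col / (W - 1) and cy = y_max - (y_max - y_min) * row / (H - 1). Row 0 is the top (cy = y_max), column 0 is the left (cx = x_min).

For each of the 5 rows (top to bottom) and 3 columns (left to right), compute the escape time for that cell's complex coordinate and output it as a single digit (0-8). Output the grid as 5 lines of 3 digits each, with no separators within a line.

(row=0, col=0): c = -0.8200 + 0.7400i → escape time 4
(row=0, col=1): c = -0.1600 + 0.7400i → escape time 8
(row=0, col=2): c = 0.5000 + 0.7400i → escape time 3
(row=1, col=0): c = -0.8200 + 0.2475i → escape time 8
(row=1, col=1): c = -0.1600 + 0.2475i → escape time 8
(row=1, col=2): c = 0.5000 + 0.2475i → escape time 5
(row=2, col=0): c = -0.8200 + -0.2450i → escape time 8
(row=2, col=1): c = -0.1600 + -0.2450i → escape time 8
(row=2, col=2): c = 0.5000 + -0.2450i → escape time 5
(row=3, col=0): c = -0.8200 + -0.7375i → escape time 4
(row=3, col=1): c = -0.1600 + -0.7375i → escape time 8
(row=3, col=2): c = 0.5000 + -0.7375i → escape time 3
(row=4, col=0): c = -0.8200 + -1.2300i → escape time 3
(row=4, col=1): c = -0.1600 + -1.2300i → escape time 3
(row=4, col=2): c = 0.5000 + -1.2300i → escape time 2

Answer: 483
885
885
483
332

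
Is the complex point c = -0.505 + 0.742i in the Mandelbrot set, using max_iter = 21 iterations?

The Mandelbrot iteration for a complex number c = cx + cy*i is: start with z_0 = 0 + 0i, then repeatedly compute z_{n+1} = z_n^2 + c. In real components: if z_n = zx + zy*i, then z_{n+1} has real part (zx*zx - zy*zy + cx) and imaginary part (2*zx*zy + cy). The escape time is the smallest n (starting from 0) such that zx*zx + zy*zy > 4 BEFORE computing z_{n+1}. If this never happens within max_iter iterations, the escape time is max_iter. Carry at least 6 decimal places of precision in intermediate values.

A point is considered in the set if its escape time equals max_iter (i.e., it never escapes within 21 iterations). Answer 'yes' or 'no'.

Answer: no

Derivation:
z_0 = 0 + 0i, c = -0.5050 + 0.7420i
Iter 1: z = -0.5050 + 0.7420i, |z|^2 = 0.8056
Iter 2: z = -0.8005 + -0.0074i, |z|^2 = 0.6409
Iter 3: z = 0.1358 + 0.7539i, |z|^2 = 0.5868
Iter 4: z = -1.0549 + 0.9468i, |z|^2 = 2.0092
Iter 5: z = -0.2886 + -1.2555i, |z|^2 = 1.6595
Iter 6: z = -1.9979 + 1.4666i, |z|^2 = 6.1426
Escaped at iteration 6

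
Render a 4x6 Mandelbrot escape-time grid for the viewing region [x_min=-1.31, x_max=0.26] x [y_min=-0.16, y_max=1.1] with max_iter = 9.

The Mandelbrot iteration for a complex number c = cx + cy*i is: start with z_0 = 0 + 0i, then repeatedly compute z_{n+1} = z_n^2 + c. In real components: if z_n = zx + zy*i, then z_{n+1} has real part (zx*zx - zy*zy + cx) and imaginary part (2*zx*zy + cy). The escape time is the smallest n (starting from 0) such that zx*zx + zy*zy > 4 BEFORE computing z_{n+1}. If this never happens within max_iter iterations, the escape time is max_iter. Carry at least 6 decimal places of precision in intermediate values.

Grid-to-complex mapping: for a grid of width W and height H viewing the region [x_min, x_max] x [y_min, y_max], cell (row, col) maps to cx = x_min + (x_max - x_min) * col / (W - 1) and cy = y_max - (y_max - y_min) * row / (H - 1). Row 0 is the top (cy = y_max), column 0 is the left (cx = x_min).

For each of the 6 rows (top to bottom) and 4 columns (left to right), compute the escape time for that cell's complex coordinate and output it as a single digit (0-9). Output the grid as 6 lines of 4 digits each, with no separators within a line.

Answer: 3353
3494
3599
6999
9999
9999

Derivation:
(row=0, col=0): c = -1.3100 + 1.1000i → escape time 3
(row=0, col=1): c = -0.7867 + 1.1000i → escape time 3
(row=0, col=2): c = -0.2633 + 1.1000i → escape time 5
(row=0, col=3): c = 0.2600 + 1.1000i → escape time 3
(row=1, col=0): c = -1.3100 + 0.8480i → escape time 3
(row=1, col=1): c = -0.7867 + 0.8480i → escape time 4
(row=1, col=2): c = -0.2633 + 0.8480i → escape time 9
(row=1, col=3): c = 0.2600 + 0.8480i → escape time 4
(row=2, col=0): c = -1.3100 + 0.5960i → escape time 3
(row=2, col=1): c = -0.7867 + 0.5960i → escape time 5
(row=2, col=2): c = -0.2633 + 0.5960i → escape time 9
(row=2, col=3): c = 0.2600 + 0.5960i → escape time 9
(row=3, col=0): c = -1.3100 + 0.3440i → escape time 6
(row=3, col=1): c = -0.7867 + 0.3440i → escape time 9
(row=3, col=2): c = -0.2633 + 0.3440i → escape time 9
(row=3, col=3): c = 0.2600 + 0.3440i → escape time 9
(row=4, col=0): c = -1.3100 + 0.0920i → escape time 9
(row=4, col=1): c = -0.7867 + 0.0920i → escape time 9
(row=4, col=2): c = -0.2633 + 0.0920i → escape time 9
(row=4, col=3): c = 0.2600 + 0.0920i → escape time 9
(row=5, col=0): c = -1.3100 + -0.1600i → escape time 9
(row=5, col=1): c = -0.7867 + -0.1600i → escape time 9
(row=5, col=2): c = -0.2633 + -0.1600i → escape time 9
(row=5, col=3): c = 0.2600 + -0.1600i → escape time 9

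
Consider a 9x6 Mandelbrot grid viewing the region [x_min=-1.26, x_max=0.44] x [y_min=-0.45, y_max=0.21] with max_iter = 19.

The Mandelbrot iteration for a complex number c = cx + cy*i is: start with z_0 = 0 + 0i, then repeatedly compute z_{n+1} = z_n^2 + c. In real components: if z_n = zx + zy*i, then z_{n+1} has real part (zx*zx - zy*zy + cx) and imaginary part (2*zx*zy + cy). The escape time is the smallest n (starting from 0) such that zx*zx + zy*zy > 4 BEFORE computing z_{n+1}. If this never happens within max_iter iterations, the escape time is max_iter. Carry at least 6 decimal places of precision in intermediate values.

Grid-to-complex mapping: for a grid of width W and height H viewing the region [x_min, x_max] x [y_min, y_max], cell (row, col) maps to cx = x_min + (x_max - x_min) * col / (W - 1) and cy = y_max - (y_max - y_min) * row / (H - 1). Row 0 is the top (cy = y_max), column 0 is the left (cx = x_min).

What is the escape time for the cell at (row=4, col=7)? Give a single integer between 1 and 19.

z_0 = 0 + 0i, c = 0.2275 + -0.3180i
Iter 1: z = 0.2275 + -0.3180i, |z|^2 = 0.1529
Iter 2: z = 0.1781 + -0.4627i, |z|^2 = 0.2458
Iter 3: z = 0.0451 + -0.4828i, |z|^2 = 0.2352
Iter 4: z = -0.0036 + -0.3616i, |z|^2 = 0.1308
Iter 5: z = 0.0968 + -0.3154i, |z|^2 = 0.1088
Iter 6: z = 0.1374 + -0.3790i, |z|^2 = 0.1625
Iter 7: z = 0.1027 + -0.4221i, |z|^2 = 0.1888
Iter 8: z = 0.0598 + -0.4047i, |z|^2 = 0.1674
Iter 9: z = 0.0673 + -0.3664i, |z|^2 = 0.1388
Iter 10: z = 0.0978 + -0.3673i, |z|^2 = 0.1445
Iter 11: z = 0.1021 + -0.3898i, |z|^2 = 0.1624
Iter 12: z = 0.0860 + -0.3976i, |z|^2 = 0.1655
Iter 13: z = 0.0768 + -0.3864i, |z|^2 = 0.1552
Iter 14: z = 0.0841 + -0.3773i, |z|^2 = 0.1495
Iter 15: z = 0.0922 + -0.3815i, |z|^2 = 0.1540
Iter 16: z = 0.0905 + -0.3883i, |z|^2 = 0.1590
Iter 17: z = 0.0849 + -0.3883i, |z|^2 = 0.1580
Iter 18: z = 0.0840 + -0.3839i, |z|^2 = 0.1544

Answer: 19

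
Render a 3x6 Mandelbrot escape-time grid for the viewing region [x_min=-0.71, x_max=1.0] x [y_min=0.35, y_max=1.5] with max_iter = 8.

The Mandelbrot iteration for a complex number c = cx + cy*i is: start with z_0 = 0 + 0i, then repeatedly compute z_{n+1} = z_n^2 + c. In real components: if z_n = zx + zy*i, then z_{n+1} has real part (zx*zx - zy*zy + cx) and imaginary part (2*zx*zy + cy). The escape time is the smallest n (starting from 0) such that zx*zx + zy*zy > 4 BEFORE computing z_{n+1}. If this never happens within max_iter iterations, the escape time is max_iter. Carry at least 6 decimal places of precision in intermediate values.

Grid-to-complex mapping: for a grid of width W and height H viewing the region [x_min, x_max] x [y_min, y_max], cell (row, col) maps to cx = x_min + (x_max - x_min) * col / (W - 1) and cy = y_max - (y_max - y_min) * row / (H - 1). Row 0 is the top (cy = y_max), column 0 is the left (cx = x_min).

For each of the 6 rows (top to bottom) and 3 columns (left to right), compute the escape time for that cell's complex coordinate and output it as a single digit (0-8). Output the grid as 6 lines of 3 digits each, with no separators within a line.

Answer: 222
322
342
452
682
882

Derivation:
(row=0, col=0): c = -0.7100 + 1.5000i → escape time 2
(row=0, col=1): c = 0.1450 + 1.5000i → escape time 2
(row=0, col=2): c = 1.0000 + 1.5000i → escape time 2
(row=1, col=0): c = -0.7100 + 1.2700i → escape time 3
(row=1, col=1): c = 0.1450 + 1.2700i → escape time 2
(row=1, col=2): c = 1.0000 + 1.2700i → escape time 2
(row=2, col=0): c = -0.7100 + 1.0400i → escape time 3
(row=2, col=1): c = 0.1450 + 1.0400i → escape time 4
(row=2, col=2): c = 1.0000 + 1.0400i → escape time 2
(row=3, col=0): c = -0.7100 + 0.8100i → escape time 4
(row=3, col=1): c = 0.1450 + 0.8100i → escape time 5
(row=3, col=2): c = 1.0000 + 0.8100i → escape time 2
(row=4, col=0): c = -0.7100 + 0.5800i → escape time 6
(row=4, col=1): c = 0.1450 + 0.5800i → escape time 8
(row=4, col=2): c = 1.0000 + 0.5800i → escape time 2
(row=5, col=0): c = -0.7100 + 0.3500i → escape time 8
(row=5, col=1): c = 0.1450 + 0.3500i → escape time 8
(row=5, col=2): c = 1.0000 + 0.3500i → escape time 2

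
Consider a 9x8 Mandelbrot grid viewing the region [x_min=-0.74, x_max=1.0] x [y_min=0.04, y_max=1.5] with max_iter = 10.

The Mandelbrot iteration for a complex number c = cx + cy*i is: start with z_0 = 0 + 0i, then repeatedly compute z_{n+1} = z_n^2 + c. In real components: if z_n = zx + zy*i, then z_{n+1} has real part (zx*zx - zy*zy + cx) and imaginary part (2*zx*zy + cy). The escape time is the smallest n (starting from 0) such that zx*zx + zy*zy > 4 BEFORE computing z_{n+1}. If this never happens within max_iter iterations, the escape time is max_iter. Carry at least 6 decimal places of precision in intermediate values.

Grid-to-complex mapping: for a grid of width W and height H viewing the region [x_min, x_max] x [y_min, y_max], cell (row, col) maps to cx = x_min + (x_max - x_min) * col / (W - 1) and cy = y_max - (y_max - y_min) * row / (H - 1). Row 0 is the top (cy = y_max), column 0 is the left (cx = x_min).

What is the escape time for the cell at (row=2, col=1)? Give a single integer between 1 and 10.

z_0 = 0 + 0i, c = -0.5225 + 1.0829i
Iter 1: z = -0.5225 + 1.0829i, |z|^2 = 1.4456
Iter 2: z = -1.4221 + -0.0487i, |z|^2 = 2.0247
Iter 3: z = 1.4974 + 1.2214i, |z|^2 = 3.7342
Iter 4: z = 0.2278 + 4.7409i, |z|^2 = 22.5280
Escaped at iteration 4

Answer: 4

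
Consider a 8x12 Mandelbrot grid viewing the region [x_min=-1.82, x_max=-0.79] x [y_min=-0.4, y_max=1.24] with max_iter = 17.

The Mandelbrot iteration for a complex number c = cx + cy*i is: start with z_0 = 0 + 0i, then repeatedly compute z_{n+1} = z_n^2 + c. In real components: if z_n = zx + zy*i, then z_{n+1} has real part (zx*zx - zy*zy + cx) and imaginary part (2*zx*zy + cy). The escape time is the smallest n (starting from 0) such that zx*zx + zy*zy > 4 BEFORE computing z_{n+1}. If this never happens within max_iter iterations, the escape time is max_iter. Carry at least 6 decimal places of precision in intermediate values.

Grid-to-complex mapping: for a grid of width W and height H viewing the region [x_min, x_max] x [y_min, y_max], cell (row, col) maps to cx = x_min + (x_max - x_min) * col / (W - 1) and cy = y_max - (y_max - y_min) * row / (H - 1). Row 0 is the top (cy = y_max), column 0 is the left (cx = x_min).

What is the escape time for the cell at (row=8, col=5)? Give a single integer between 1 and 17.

Answer: 17

Derivation:
z_0 = 0 + 0i, c = -1.0843 + 0.0473i
Iter 1: z = -1.0843 + 0.0473i, |z|^2 = 1.1779
Iter 2: z = 0.0892 + -0.0552i, |z|^2 = 0.0110
Iter 3: z = -1.0794 + 0.0374i, |z|^2 = 1.1665
Iter 4: z = 0.0794 + -0.0335i, |z|^2 = 0.0074
Iter 5: z = -1.0791 + 0.0420i, |z|^2 = 1.1662
Iter 6: z = 0.0784 + -0.0433i, |z|^2 = 0.0080
Iter 7: z = -1.0800 + 0.0405i, |z|^2 = 1.1681
Iter 8: z = 0.0805 + -0.0402i, |z|^2 = 0.0081
Iter 9: z = -1.0794 + 0.0408i, |z|^2 = 1.1668
Iter 10: z = 0.0792 + -0.0408i, |z|^2 = 0.0079
Iter 11: z = -1.0797 + 0.0408i, |z|^2 = 1.1674
Iter 12: z = 0.0798 + -0.0408i, |z|^2 = 0.0080
Iter 13: z = -1.0796 + 0.0408i, |z|^2 = 1.1672
Iter 14: z = 0.0796 + -0.0407i, |z|^2 = 0.0080
Iter 15: z = -1.0796 + 0.0408i, |z|^2 = 1.1672
Iter 16: z = 0.0796 + -0.0408i, |z|^2 = 0.0080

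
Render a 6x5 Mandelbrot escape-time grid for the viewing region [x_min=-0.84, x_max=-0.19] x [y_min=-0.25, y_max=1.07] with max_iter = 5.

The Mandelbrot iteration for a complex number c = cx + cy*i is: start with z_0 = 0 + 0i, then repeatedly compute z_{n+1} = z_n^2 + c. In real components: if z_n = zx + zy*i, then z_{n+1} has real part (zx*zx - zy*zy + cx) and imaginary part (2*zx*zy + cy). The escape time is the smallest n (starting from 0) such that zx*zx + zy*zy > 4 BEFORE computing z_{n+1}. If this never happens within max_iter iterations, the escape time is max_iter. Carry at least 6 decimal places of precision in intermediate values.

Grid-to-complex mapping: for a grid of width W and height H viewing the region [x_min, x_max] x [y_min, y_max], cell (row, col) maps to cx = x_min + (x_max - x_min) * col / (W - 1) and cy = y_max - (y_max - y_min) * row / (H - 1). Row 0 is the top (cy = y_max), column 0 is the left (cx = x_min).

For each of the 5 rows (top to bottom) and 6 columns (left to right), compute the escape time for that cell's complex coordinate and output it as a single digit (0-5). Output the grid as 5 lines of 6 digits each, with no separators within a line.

Answer: 333455
445555
555555
555555
555555

Derivation:
(row=0, col=0): c = -0.8400 + 1.0700i → escape time 3
(row=0, col=1): c = -0.7100 + 1.0700i → escape time 3
(row=0, col=2): c = -0.5800 + 1.0700i → escape time 3
(row=0, col=3): c = -0.4500 + 1.0700i → escape time 4
(row=0, col=4): c = -0.3200 + 1.0700i → escape time 5
(row=0, col=5): c = -0.1900 + 1.0700i → escape time 5
(row=1, col=0): c = -0.8400 + 0.7400i → escape time 4
(row=1, col=1): c = -0.7100 + 0.7400i → escape time 4
(row=1, col=2): c = -0.5800 + 0.7400i → escape time 5
(row=1, col=3): c = -0.4500 + 0.7400i → escape time 5
(row=1, col=4): c = -0.3200 + 0.7400i → escape time 5
(row=1, col=5): c = -0.1900 + 0.7400i → escape time 5
(row=2, col=0): c = -0.8400 + 0.4100i → escape time 5
(row=2, col=1): c = -0.7100 + 0.4100i → escape time 5
(row=2, col=2): c = -0.5800 + 0.4100i → escape time 5
(row=2, col=3): c = -0.4500 + 0.4100i → escape time 5
(row=2, col=4): c = -0.3200 + 0.4100i → escape time 5
(row=2, col=5): c = -0.1900 + 0.4100i → escape time 5
(row=3, col=0): c = -0.8400 + 0.0800i → escape time 5
(row=3, col=1): c = -0.7100 + 0.0800i → escape time 5
(row=3, col=2): c = -0.5800 + 0.0800i → escape time 5
(row=3, col=3): c = -0.4500 + 0.0800i → escape time 5
(row=3, col=4): c = -0.3200 + 0.0800i → escape time 5
(row=3, col=5): c = -0.1900 + 0.0800i → escape time 5
(row=4, col=0): c = -0.8400 + -0.2500i → escape time 5
(row=4, col=1): c = -0.7100 + -0.2500i → escape time 5
(row=4, col=2): c = -0.5800 + -0.2500i → escape time 5
(row=4, col=3): c = -0.4500 + -0.2500i → escape time 5
(row=4, col=4): c = -0.3200 + -0.2500i → escape time 5
(row=4, col=5): c = -0.1900 + -0.2500i → escape time 5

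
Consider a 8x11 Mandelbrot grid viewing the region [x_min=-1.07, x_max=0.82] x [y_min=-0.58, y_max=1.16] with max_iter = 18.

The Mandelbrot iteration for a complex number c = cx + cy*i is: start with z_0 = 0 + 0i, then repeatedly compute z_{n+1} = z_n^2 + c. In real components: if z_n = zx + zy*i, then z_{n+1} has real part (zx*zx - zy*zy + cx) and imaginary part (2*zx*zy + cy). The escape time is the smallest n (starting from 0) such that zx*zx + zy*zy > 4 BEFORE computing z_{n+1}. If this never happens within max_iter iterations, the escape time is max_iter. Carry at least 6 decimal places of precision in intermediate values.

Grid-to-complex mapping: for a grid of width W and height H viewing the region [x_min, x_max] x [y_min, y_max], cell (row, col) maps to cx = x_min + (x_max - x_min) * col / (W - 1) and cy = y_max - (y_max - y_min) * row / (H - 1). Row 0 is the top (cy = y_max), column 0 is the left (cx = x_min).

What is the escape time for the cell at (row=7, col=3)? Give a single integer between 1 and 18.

Answer: 18

Derivation:
z_0 = 0 + 0i, c = -0.2600 + -0.0580i
Iter 1: z = -0.2600 + -0.0580i, |z|^2 = 0.0710
Iter 2: z = -0.1958 + -0.0278i, |z|^2 = 0.0391
Iter 3: z = -0.2225 + -0.0471i, |z|^2 = 0.0517
Iter 4: z = -0.2127 + -0.0370i, |z|^2 = 0.0466
Iter 5: z = -0.2161 + -0.0422i, |z|^2 = 0.0485
Iter 6: z = -0.2151 + -0.0397i, |z|^2 = 0.0478
Iter 7: z = -0.2153 + -0.0409i, |z|^2 = 0.0480
Iter 8: z = -0.2153 + -0.0404i, |z|^2 = 0.0480
Iter 9: z = -0.2153 + -0.0406i, |z|^2 = 0.0480
Iter 10: z = -0.2153 + -0.0405i, |z|^2 = 0.0480
Iter 11: z = -0.2153 + -0.0406i, |z|^2 = 0.0480
Iter 12: z = -0.2153 + -0.0405i, |z|^2 = 0.0480
Iter 13: z = -0.2153 + -0.0405i, |z|^2 = 0.0480
Iter 14: z = -0.2153 + -0.0405i, |z|^2 = 0.0480
Iter 15: z = -0.2153 + -0.0405i, |z|^2 = 0.0480
Iter 16: z = -0.2153 + -0.0405i, |z|^2 = 0.0480
Iter 17: z = -0.2153 + -0.0405i, |z|^2 = 0.0480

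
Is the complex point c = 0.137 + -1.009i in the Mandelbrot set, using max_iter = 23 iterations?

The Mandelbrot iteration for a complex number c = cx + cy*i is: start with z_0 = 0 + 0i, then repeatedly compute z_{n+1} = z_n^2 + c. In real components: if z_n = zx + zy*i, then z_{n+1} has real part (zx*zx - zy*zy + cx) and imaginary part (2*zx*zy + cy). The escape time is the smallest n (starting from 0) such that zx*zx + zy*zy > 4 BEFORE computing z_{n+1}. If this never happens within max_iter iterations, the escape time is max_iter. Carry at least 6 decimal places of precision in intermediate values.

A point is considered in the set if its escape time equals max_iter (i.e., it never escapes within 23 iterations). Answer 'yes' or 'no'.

Answer: no

Derivation:
z_0 = 0 + 0i, c = 0.1370 + -1.0090i
Iter 1: z = 0.1370 + -1.0090i, |z|^2 = 1.0368
Iter 2: z = -0.8623 + -1.2855i, |z|^2 = 2.3960
Iter 3: z = -0.7718 + 1.2079i, |z|^2 = 2.0549
Iter 4: z = -0.7264 + -2.8737i, |z|^2 = 8.7857
Escaped at iteration 4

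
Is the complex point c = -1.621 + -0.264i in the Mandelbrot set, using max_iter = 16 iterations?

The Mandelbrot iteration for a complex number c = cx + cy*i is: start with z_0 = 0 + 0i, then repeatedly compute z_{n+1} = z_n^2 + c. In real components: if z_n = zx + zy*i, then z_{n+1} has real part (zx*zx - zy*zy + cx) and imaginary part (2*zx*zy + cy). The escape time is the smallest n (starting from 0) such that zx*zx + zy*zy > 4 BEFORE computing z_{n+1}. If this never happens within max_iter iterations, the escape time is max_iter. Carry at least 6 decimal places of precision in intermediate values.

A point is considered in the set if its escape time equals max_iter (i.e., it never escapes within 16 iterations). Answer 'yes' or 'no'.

z_0 = 0 + 0i, c = -1.6210 + -0.2640i
Iter 1: z = -1.6210 + -0.2640i, |z|^2 = 2.6973
Iter 2: z = 0.9369 + 0.5919i, |z|^2 = 1.2282
Iter 3: z = -1.0935 + 0.8451i, |z|^2 = 1.9099
Iter 4: z = -1.1396 + -2.1122i, |z|^2 = 5.7602
Escaped at iteration 4

Answer: no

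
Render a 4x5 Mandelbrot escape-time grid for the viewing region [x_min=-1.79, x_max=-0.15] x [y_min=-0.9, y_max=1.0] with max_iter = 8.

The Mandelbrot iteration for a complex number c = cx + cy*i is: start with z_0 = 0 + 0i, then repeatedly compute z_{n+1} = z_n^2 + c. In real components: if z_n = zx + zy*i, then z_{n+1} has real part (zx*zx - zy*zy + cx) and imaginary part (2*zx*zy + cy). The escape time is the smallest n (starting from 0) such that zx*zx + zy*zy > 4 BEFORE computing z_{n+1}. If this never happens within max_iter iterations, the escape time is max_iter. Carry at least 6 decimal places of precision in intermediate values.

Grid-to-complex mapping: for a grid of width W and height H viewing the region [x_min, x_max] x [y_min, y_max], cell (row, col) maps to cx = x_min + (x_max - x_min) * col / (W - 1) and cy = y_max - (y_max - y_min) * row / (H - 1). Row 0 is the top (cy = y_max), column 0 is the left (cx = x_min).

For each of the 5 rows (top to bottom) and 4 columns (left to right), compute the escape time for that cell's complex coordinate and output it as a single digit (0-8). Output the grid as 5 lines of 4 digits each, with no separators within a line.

Answer: 1338
3478
7888
3788
1348

Derivation:
(row=0, col=0): c = -1.7900 + 1.0000i → escape time 1
(row=0, col=1): c = -1.2433 + 1.0000i → escape time 3
(row=0, col=2): c = -0.6967 + 1.0000i → escape time 3
(row=0, col=3): c = -0.1500 + 1.0000i → escape time 8
(row=1, col=0): c = -1.7900 + 0.5250i → escape time 3
(row=1, col=1): c = -1.2433 + 0.5250i → escape time 4
(row=1, col=2): c = -0.6967 + 0.5250i → escape time 7
(row=1, col=3): c = -0.1500 + 0.5250i → escape time 8
(row=2, col=0): c = -1.7900 + 0.0500i → escape time 7
(row=2, col=1): c = -1.2433 + 0.0500i → escape time 8
(row=2, col=2): c = -0.6967 + 0.0500i → escape time 8
(row=2, col=3): c = -0.1500 + 0.0500i → escape time 8
(row=3, col=0): c = -1.7900 + -0.4250i → escape time 3
(row=3, col=1): c = -1.2433 + -0.4250i → escape time 7
(row=3, col=2): c = -0.6967 + -0.4250i → escape time 8
(row=3, col=3): c = -0.1500 + -0.4250i → escape time 8
(row=4, col=0): c = -1.7900 + -0.9000i → escape time 1
(row=4, col=1): c = -1.2433 + -0.9000i → escape time 3
(row=4, col=2): c = -0.6967 + -0.9000i → escape time 4
(row=4, col=3): c = -0.1500 + -0.9000i → escape time 8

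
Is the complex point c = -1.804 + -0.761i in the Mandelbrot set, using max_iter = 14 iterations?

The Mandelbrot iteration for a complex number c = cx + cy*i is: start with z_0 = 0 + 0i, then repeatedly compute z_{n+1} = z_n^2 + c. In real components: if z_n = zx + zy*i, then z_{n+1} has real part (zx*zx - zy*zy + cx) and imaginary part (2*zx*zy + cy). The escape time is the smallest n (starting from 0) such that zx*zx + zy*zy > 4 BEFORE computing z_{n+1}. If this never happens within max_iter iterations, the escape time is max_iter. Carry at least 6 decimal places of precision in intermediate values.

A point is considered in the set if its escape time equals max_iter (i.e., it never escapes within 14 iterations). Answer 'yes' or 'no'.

z_0 = 0 + 0i, c = -1.8040 + -0.7610i
Iter 1: z = -1.8040 + -0.7610i, |z|^2 = 3.8335
Iter 2: z = 0.8713 + 1.9847i, |z|^2 = 4.6981
Escaped at iteration 2

Answer: no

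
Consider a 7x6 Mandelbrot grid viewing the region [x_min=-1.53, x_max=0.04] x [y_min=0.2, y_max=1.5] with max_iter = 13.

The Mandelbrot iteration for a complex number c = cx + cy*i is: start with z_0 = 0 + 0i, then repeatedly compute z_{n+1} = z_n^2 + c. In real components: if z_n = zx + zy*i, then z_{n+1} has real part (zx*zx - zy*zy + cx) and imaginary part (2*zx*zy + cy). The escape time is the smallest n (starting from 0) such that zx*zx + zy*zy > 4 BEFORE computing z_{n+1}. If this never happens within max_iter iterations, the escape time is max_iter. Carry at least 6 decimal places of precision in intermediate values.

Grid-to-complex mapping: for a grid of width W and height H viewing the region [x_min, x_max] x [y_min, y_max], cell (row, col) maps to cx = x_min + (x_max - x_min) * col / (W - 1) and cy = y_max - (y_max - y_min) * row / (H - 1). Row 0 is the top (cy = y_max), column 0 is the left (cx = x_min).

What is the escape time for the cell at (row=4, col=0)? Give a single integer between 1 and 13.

Answer: 3

Derivation:
z_0 = 0 + 0i, c = -1.5300 + 0.4600i
Iter 1: z = -1.5300 + 0.4600i, |z|^2 = 2.5525
Iter 2: z = 0.5993 + -0.9476i, |z|^2 = 1.2571
Iter 3: z = -2.0688 + -0.6758i, |z|^2 = 4.7366
Escaped at iteration 3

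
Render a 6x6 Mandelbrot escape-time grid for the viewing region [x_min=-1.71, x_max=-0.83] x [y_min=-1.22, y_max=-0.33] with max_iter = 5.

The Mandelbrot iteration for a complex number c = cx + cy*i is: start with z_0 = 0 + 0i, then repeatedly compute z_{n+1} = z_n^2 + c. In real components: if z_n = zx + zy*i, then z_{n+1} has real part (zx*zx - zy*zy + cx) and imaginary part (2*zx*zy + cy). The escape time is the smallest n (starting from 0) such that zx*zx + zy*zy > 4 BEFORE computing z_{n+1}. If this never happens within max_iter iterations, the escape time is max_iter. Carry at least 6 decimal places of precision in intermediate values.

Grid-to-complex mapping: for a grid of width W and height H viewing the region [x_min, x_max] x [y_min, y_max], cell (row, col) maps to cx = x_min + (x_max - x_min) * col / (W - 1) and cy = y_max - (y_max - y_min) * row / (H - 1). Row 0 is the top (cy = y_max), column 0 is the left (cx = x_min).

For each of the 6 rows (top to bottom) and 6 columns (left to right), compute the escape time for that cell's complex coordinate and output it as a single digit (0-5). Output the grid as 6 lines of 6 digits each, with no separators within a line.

(row=0, col=0): c = -1.7100 + -0.3300i → escape time 4
(row=0, col=1): c = -1.5340 + -0.3300i → escape time 4
(row=0, col=2): c = -1.3580 + -0.3300i → escape time 5
(row=0, col=3): c = -1.1820 + -0.3300i → escape time 5
(row=0, col=4): c = -1.0060 + -0.3300i → escape time 5
(row=0, col=5): c = -0.8300 + -0.3300i → escape time 5
(row=1, col=0): c = -1.7100 + -0.5080i → escape time 3
(row=1, col=1): c = -1.5340 + -0.5080i → escape time 3
(row=1, col=2): c = -1.3580 + -0.5080i → escape time 3
(row=1, col=3): c = -1.1820 + -0.5080i → escape time 5
(row=1, col=4): c = -1.0060 + -0.5080i → escape time 5
(row=1, col=5): c = -0.8300 + -0.5080i → escape time 5
(row=2, col=0): c = -1.7100 + -0.6860i → escape time 3
(row=2, col=1): c = -1.5340 + -0.6860i → escape time 3
(row=2, col=2): c = -1.3580 + -0.6860i → escape time 3
(row=2, col=3): c = -1.1820 + -0.6860i → escape time 3
(row=2, col=4): c = -1.0060 + -0.6860i → escape time 4
(row=2, col=5): c = -0.8300 + -0.6860i → escape time 4
(row=3, col=0): c = -1.7100 + -0.8640i → escape time 2
(row=3, col=1): c = -1.5340 + -0.8640i → escape time 3
(row=3, col=2): c = -1.3580 + -0.8640i → escape time 3
(row=3, col=3): c = -1.1820 + -0.8640i → escape time 3
(row=3, col=4): c = -1.0060 + -0.8640i → escape time 3
(row=3, col=5): c = -0.8300 + -0.8640i → escape time 4
(row=4, col=0): c = -1.7100 + -1.0420i → escape time 1
(row=4, col=1): c = -1.5340 + -1.0420i → escape time 2
(row=4, col=2): c = -1.3580 + -1.0420i → escape time 3
(row=4, col=3): c = -1.1820 + -1.0420i → escape time 3
(row=4, col=4): c = -1.0060 + -1.0420i → escape time 3
(row=4, col=5): c = -0.8300 + -1.0420i → escape time 3
(row=5, col=0): c = -1.7100 + -1.2200i → escape time 1
(row=5, col=1): c = -1.5340 + -1.2200i → escape time 2
(row=5, col=2): c = -1.3580 + -1.2200i → escape time 2
(row=5, col=3): c = -1.1820 + -1.2200i → escape time 2
(row=5, col=4): c = -1.0060 + -1.2200i → escape time 3
(row=5, col=5): c = -0.8300 + -1.2200i → escape time 3

Answer: 445555
333555
333344
233334
123333
122233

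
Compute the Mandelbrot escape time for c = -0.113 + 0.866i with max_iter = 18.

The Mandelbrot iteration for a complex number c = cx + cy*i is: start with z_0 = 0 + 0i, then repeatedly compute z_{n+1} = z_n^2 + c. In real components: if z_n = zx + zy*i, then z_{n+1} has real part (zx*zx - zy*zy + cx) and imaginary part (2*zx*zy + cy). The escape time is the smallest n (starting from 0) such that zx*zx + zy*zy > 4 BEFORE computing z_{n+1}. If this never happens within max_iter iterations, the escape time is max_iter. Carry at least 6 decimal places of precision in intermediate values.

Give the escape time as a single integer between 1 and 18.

z_0 = 0 + 0i, c = -0.1130 + 0.8660i
Iter 1: z = -0.1130 + 0.8660i, |z|^2 = 0.7627
Iter 2: z = -0.8502 + 0.6703i, |z|^2 = 1.1721
Iter 3: z = 0.1605 + -0.2737i, |z|^2 = 0.1007
Iter 4: z = -0.1622 + 0.7781i, |z|^2 = 0.6318
Iter 5: z = -0.6922 + 0.6136i, |z|^2 = 0.8556
Iter 6: z = -0.0105 + 0.0165i, |z|^2 = 0.0004
Iter 7: z = -0.1132 + 0.8657i, |z|^2 = 0.7622
Iter 8: z = -0.8496 + 0.6701i, |z|^2 = 1.1707
Iter 9: z = 0.1597 + -0.2725i, |z|^2 = 0.0998
Iter 10: z = -0.1618 + 0.7789i, |z|^2 = 0.6329
Iter 11: z = -0.6936 + 0.6140i, |z|^2 = 0.8580
Iter 12: z = -0.0089 + 0.0143i, |z|^2 = 0.0003
Iter 13: z = -0.1131 + 0.8657i, |z|^2 = 0.7623
Iter 14: z = -0.8497 + 0.6701i, |z|^2 = 1.1711
Iter 15: z = 0.1599 + -0.2728i, |z|^2 = 0.1000
Iter 16: z = -0.1619 + 0.7787i, |z|^2 = 0.6326
Iter 17: z = -0.6932 + 0.6139i, |z|^2 = 0.8574

Answer: 18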